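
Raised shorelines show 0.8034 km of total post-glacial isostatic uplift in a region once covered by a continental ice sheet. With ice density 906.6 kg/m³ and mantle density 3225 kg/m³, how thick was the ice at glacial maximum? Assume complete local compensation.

2.86 km

u = t ρ_ice/ρ_m → t = u ρ_m/ρ_ice = 0.8034 km × 3225/906.6 = 2.86 km.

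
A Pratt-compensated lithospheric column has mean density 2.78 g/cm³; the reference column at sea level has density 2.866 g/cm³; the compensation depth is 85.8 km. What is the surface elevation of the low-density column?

ρ_ref D = ρ (D + h) → h = D (ρ_ref − ρ)/ρ.
h = 85.8 km × (2.866 − 2.78)/2.78 = 2.65 km.

2.65 km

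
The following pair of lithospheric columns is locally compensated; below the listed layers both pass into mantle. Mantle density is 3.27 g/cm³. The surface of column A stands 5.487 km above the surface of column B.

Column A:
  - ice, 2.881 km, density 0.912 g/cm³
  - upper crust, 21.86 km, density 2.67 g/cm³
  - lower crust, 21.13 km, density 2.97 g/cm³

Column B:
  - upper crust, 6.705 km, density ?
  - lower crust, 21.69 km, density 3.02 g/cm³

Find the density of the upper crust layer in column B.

Take the compensation level at the base of the deeper column (depth z_c below the surface of column A) and equate Σ ρ_i t_i down to z_c; mantle fills any gap and the z_c terms cancel.
Column A: 2.881×0.912 + 21.86×2.67 + 21.13×2.97 + (z_c − 45.871)×3.27
Column B: 5.487×0 + 6.705×ρ + 21.69×3.02 + (z_c − 5.487 − 28.395)×3.27
The z_c×3.27 term appears on both sides and cancels. Collect the known terms of each column as K = Σ(ρt)_known − 3.27 × (depth of known layers): K_A = 123.749772 − 3.27×45.871 = −26.248398; K_B = 65.5038 − 3.27×(5.487 + 28.395) = −45.29034.
Balance: K_A = K_B + 6.705×ρ, so ρ = (K_A − K_B)/6.705 = 19.0419/6.705 = 2.84 g/cm³.

2.84 g/cm³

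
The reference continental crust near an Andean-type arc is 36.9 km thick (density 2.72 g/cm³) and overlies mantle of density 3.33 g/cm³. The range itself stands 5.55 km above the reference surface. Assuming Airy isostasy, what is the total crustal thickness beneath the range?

67.2 km

Root depth r = h ρ_c / (ρ_m − ρ_c) = 5.55 km × 2.72 / 0.61 = 24.75 km.
Total thickness = T + h + r = 36.9 km + 5.55 km + 24.75 km = 67.2 km.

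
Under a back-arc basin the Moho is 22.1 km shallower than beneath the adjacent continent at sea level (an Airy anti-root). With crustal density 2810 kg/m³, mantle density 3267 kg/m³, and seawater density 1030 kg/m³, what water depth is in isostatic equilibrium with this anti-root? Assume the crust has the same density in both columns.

5.67 km

Replacing a thickness d of crust by seawater at the top must be balanced by replacing crust with mantle at the base: d (ρ_c − ρ_w) = a (ρ_m − ρ_c).
d = a (ρ_m − ρ_c)/(ρ_c − ρ_w) = 22.1 km × 457/1780 = 5.67 km.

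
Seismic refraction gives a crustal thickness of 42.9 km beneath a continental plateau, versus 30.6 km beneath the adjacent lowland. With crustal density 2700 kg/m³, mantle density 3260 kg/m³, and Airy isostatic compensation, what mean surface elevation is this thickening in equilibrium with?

2.11 km

Excess crust Δ = 42.9 km − 30.6 km = 12.3 km, split between elevation h and root r with h + r = Δ.
Airy balance ρ_c h = (ρ_m − ρ_c) r gives r = h ρ_c/(ρ_m − ρ_c), so h (1 + ρ_c/(ρ_m − ρ_c)) = Δ, i.e. h = Δ (ρ_m − ρ_c)/ρ_m.
h = 12.3 km × 560/3260 = 2.11 km.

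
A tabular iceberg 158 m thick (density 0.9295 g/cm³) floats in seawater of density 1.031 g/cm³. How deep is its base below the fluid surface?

142 m

Draft d = t ρ_obj/ρ_fluid = 158 m × 0.9295/1.031 = 142 m.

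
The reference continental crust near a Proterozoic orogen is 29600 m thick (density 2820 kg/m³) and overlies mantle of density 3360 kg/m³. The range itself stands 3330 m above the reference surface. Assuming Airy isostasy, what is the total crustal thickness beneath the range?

50300 m

Root depth r = h ρ_c / (ρ_m − ρ_c) = 3330 m × 2820 / 540 = 17390 m.
Total thickness = T + h + r = 29600 m + 3330 m + 17390 m = 50300 m.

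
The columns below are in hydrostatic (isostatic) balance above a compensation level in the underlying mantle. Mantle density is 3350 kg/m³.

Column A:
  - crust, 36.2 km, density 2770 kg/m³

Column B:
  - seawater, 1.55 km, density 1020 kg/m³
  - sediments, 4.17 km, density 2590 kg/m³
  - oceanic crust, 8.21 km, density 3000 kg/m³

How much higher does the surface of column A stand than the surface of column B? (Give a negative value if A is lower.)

For any compensation level in the mantle, the mantle terms cancel and isostasy reduces to e = (Σt_A − Σt_B) − (Σ(ρt)_A − Σ(ρt)_B) / ρ_m.
Σt_A = 36.2 km; Σt_B = 13.93 km; Σ(ρt)_A = 100274; Σ(ρt)_B = 37011.3 (in km·kg/m³).
e = (36.2 − 13.93) − (100274 − 37011.3) / 3350 = 3.39 km.

3.39 km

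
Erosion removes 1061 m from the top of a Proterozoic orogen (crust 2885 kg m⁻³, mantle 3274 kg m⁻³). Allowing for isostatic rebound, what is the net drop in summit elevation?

Rebound u = e ρ_c/ρ_m = 1061 m × 2885/3274 = 934.9 m.
Net surface drop = e − u = 1061 m − 934.9 m = e (ρ_m − ρ_c)/ρ_m = 126 m.

126 m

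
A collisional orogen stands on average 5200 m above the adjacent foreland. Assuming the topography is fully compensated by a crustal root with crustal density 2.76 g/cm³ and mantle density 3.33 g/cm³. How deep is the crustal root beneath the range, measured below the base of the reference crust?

25200 m

For local isostatic compensation: the weight of the topography is balanced by the buoyancy of the root, ρ_c h = (ρ_m − ρ_c) r.
r = h · ρ_c / (ρ_m − ρ_c) = 5200 m × 2.76 / (3.33 − 2.76) = 25200 m.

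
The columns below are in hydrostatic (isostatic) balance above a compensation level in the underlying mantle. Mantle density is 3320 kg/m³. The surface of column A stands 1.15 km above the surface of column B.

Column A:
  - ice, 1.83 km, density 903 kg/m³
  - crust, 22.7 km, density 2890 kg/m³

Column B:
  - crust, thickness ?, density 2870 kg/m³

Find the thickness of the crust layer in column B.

Take the compensation level at the base of the deeper column (depth z_c below the surface of column A) and equate Σ ρ_i t_i down to z_c; mantle fills any gap and the z_c terms cancel.
Column A: 1.83×903 + 22.7×2890 + (z_c − 24.53)×3320
Column B: 1.15×0 + x×2870 + (z_c − 1.15 − 0 − x)×3320
The z_c×3320 term appears on both sides and cancels. Collect the known terms of each column as K = Σ(ρt)_known − 3320 × (depth of known layers): K_A = 67255.49 − 3320×24.53 = −14184.11; K_B = 0 − 3320×(1.15 + 0) = −3818.
Balance: K_A = K_B − x×(3320 − 2870), so x = (K_B − K_A)/(3320 − 2870) = 10366.1/450 = 23 km.

23 km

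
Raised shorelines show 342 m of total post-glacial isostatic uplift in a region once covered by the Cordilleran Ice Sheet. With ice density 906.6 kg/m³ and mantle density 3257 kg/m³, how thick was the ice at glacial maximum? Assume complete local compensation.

u = t ρ_ice/ρ_m → t = u ρ_m/ρ_ice = 342 m × 3257/906.6 = 1230 m.

1230 m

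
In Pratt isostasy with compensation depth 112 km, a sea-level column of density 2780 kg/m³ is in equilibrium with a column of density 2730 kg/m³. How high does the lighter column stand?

2.05 km

ρ_ref D = ρ (D + h) → h = D (ρ_ref − ρ)/ρ.
h = 112 km × (2780 − 2730)/2730 = 2.05 km.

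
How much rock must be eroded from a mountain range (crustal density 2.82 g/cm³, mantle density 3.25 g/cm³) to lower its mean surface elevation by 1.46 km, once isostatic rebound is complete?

Net drop Δ = e − u = e − e ρ_c/ρ_m = e (ρ_m − ρ_c)/ρ_m.
e = Δ ρ_m/(ρ_m − ρ_c) = 1.46 km × 3.25/0.43 = 11 km.

11 km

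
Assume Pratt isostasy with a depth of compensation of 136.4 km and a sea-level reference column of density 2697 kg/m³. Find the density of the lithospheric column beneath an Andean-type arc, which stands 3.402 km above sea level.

Pratt balance: ρ_ref D = ρ (D + h).
ρ = ρ_ref D/(D + h) = 2697 × 136.4 km/(136.4 km + 3.402 km) = 2630 kg/m³.

2630 kg/m³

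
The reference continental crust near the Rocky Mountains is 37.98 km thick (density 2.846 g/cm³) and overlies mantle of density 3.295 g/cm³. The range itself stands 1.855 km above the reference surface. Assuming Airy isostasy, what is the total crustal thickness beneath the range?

51.6 km

Root depth r = h ρ_c / (ρ_m − ρ_c) = 1.855 km × 2.846 / 0.449 = 11.76 km.
Total thickness = T + h + r = 37.98 km + 1.855 km + 11.76 km = 51.6 km.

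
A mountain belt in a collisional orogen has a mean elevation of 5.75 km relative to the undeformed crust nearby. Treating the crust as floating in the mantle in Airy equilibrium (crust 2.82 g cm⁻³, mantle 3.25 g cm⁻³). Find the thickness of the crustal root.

37.7 km

By Archimedes' principle applied to the lithosphere: the weight of the topography is balanced by the buoyancy of the root, ρ_c h = (ρ_m − ρ_c) r.
r = h · ρ_c / (ρ_m − ρ_c) = 5.75 km × 2.82 / (3.25 − 2.82) = 37.7 km.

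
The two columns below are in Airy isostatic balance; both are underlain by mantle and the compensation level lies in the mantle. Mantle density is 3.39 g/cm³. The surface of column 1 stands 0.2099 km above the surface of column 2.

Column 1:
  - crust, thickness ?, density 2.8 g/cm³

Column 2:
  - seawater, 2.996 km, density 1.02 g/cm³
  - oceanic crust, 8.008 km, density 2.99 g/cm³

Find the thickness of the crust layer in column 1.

18.7 km

Take the compensation level at the base of the deeper column (depth z_c below the surface of column 1) and equate Σ ρ_i t_i down to z_c; mantle fills any gap and the z_c terms cancel.
Column 1: x×2.8 + (z_c − 0 − x)×3.39
Column 2: 0.2099×0 + 2.996×1.02 + 8.008×2.99 + (z_c − 0.2099 − 11.004)×3.39
The z_c×3.39 term appears on both sides and cancels. Collect the known terms of each column as K = Σ(ρt)_known − 3.39 × (depth of known layers): K_1 = 0 − 3.39×0 = 0; K_2 = 26.99984 − 3.39×(0.2099 + 11.004) = −11.015281.
Balance: K_1 − x×(3.39 − 2.8) = K_2, so x = (K_1 − K_2)/(3.39 − 2.8) = 11.0153/0.59 = 18.7 km.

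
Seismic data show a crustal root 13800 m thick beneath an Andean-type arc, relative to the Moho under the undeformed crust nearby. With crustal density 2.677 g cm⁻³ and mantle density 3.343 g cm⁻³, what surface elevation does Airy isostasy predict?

3430 m

In Airy isostatic equilibrium: ρ_c h = (ρ_m − ρ_c) r.
h = r (ρ_m − ρ_c) / ρ_c = 13800 m × (3.343 − 2.677) / 2.677 = 3430 m.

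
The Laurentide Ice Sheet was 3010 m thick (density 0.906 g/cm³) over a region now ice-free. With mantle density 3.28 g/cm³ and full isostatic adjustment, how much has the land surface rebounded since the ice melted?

Removing the load lets mantle flow back in; uplift u satisfies ρ_ice t = ρ_m u.
u = t ρ_ice/ρ_m = 3010 m × 0.906/3.28 = 831 m.

831 m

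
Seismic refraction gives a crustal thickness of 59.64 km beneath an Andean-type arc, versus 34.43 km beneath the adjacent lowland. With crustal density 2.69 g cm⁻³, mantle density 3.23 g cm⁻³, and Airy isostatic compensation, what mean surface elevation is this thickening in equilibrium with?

Excess crust Δ = 59.64 km − 34.43 km = 25.21 km, split between elevation h and root r with h + r = Δ.
Airy balance ρ_c h = (ρ_m − ρ_c) r gives r = h ρ_c/(ρ_m − ρ_c), so h (1 + ρ_c/(ρ_m − ρ_c)) = Δ, i.e. h = Δ (ρ_m − ρ_c)/ρ_m.
h = 25.21 km × 0.54/3.23 = 4.21 km.

4.21 km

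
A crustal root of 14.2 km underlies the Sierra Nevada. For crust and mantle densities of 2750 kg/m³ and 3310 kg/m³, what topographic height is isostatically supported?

Isostatic balance requires: ρ_c h = (ρ_m − ρ_c) r.
h = r (ρ_m − ρ_c) / ρ_c = 14.2 km × (3310 − 2750) / 2750 = 2.89 km.

2.89 km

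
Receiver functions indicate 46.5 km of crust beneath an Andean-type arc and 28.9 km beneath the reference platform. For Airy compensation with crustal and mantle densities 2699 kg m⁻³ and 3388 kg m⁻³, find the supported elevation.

Excess crust Δ = 46.5 km − 28.9 km = 17.6 km, split between elevation h and root r with h + r = Δ.
Airy balance ρ_c h = (ρ_m − ρ_c) r gives r = h ρ_c/(ρ_m − ρ_c), so h (1 + ρ_c/(ρ_m − ρ_c)) = Δ, i.e. h = Δ (ρ_m − ρ_c)/ρ_m.
h = 17.6 km × 689/3388 = 3.58 km.

3.58 km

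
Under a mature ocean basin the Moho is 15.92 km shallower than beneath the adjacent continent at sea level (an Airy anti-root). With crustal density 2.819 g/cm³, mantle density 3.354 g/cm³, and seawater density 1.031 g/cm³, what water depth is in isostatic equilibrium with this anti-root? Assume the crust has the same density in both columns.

4.76 km

Replacing a thickness d of crust by seawater at the top must be balanced by replacing crust with mantle at the base: d (ρ_c − ρ_w) = a (ρ_m − ρ_c).
d = a (ρ_m − ρ_c)/(ρ_c − ρ_w) = 15.92 km × 0.535/1.788 = 4.76 km.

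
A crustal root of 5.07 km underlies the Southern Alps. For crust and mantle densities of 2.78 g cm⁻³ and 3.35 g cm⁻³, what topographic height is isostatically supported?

1.04 km

By Archimedes' principle applied to the lithosphere: ρ_c h = (ρ_m − ρ_c) r.
h = r (ρ_m − ρ_c) / ρ_c = 5.07 km × (3.35 − 2.78) / 2.78 = 1.04 km.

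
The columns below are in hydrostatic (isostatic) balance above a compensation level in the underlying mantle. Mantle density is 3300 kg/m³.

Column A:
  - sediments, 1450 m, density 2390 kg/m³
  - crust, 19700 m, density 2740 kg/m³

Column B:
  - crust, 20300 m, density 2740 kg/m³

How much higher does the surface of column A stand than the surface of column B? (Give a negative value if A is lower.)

For any compensation level in the mantle, the mantle terms cancel and isostasy reduces to e = (Σt_A − Σt_B) − (Σ(ρt)_A − Σ(ρt)_B) / ρ_m.
Σt_A = 21150 m; Σt_B = 20300 m; Σ(ρt)_A = 57443500; Σ(ρt)_B = 55622000 (in m·kg/m³).
e = (21150 − 20300) − (57443500 − 55622000) / 3300 = 298 m.

298 m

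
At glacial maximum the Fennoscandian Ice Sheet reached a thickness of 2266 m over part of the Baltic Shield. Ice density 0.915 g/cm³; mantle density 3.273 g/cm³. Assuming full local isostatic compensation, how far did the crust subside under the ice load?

By Archimedes' principle applied to the lithosphere: the ice load ρ_ice t is balanced by mantle displaced below, ρ_m s.
s = t ρ_ice / ρ_m = 2266 m × 0.915/3.273 = 633 m.

633 m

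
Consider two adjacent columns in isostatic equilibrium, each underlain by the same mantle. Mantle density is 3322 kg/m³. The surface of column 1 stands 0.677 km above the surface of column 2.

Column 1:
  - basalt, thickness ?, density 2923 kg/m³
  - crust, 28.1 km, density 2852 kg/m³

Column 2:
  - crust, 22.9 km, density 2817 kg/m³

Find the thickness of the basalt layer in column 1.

1.52 km

Take the compensation level at the base of the deeper column (depth z_c below the surface of column 1) and equate Σ ρ_i t_i down to z_c; mantle fills any gap and the z_c terms cancel.
Column 1: x×2923 + 28.1×2852 + (z_c − 28.1 − x)×3322
Column 2: 0.677×0 + 22.9×2817 + (z_c − 0.677 − 22.9)×3322
The z_c×3322 term appears on both sides and cancels. Collect the known terms of each column as K = Σ(ρt)_known − 3322 × (depth of known layers): K_1 = 80141.2 − 3322×28.1 = −13207; K_2 = 64509.3 − 3322×(0.677 + 22.9) = −13813.494.
Balance: K_1 − x×(3322 − 2923) = K_2, so x = (K_1 − K_2)/(3322 − 2923) = 606.494/399 = 1.52 km.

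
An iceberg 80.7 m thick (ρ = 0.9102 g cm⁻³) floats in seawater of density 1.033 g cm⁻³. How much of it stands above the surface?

Floating equilibrium: submerged depth d = t ρ_obj/ρ_fluid = 80.7 m × 0.9102/1.033 = 71.11 m.
Freeboard = t − d = 80.7 m − 71.11 m = 9.59 m.

9.59 m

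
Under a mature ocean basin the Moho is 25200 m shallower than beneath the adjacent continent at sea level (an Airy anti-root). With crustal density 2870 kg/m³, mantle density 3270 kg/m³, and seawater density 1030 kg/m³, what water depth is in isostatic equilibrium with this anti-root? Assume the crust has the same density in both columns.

5480 m

Replacing a thickness d of crust by seawater at the top must be balanced by replacing crust with mantle at the base: d (ρ_c − ρ_w) = a (ρ_m − ρ_c).
d = a (ρ_m − ρ_c)/(ρ_c − ρ_w) = 25200 m × 400/1840 = 5480 m.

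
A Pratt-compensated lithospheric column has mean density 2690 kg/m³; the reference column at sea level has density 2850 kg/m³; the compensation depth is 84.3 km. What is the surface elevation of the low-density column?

ρ_ref D = ρ (D + h) → h = D (ρ_ref − ρ)/ρ.
h = 84.3 km × (2850 − 2690)/2690 = 5.01 km.

5.01 km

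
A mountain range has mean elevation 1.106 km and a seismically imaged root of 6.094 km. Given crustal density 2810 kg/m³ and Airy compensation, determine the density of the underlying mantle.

Airy balance: ρ_c h = (ρ_m − ρ_c) r → ρ_m = ρ_c (1 + h/r).
ρ_m = 2810 × (1 + 1.106 km/6.094 km) = 3320 kg/m³.

3320 kg/m³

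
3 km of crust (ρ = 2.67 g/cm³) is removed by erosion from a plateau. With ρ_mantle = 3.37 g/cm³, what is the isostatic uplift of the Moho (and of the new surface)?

Unloading: uplift u = e ρ_c/ρ_m = 3 km × 2.67/3.37 = 2.38 km.

2.38 km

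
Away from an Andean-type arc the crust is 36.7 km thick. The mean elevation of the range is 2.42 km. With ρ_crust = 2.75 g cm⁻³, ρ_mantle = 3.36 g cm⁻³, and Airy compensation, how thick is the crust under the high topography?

50 km

Root depth r = h ρ_c / (ρ_m − ρ_c) = 2.42 km × 2.75 / 0.61 = 10.91 km.
Total thickness = T + h + r = 36.7 km + 2.42 km + 10.91 km = 50 km.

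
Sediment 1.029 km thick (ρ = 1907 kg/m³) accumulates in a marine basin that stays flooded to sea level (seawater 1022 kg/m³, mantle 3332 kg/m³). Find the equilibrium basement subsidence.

0.394 km

Submarine loading: the sediment displaces seawater, and the subsidence is in turn flooded, so s (ρ_m − ρ_w) = t (ρ_sed − ρ_w).
s = 1.029 km × (1907 − 1022) / (3332 − 1022) = 0.394 km.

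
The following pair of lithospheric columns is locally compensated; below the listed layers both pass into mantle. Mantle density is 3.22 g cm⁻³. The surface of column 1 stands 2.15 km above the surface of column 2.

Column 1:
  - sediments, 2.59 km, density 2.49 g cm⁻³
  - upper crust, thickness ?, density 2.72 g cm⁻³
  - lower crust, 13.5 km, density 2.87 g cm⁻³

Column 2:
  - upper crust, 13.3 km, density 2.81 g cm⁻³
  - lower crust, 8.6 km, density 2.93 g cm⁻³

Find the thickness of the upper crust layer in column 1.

16.5 km

Take the compensation level at the base of the deeper column (depth z_c below the surface of column 1) and equate Σ ρ_i t_i down to z_c; mantle fills any gap and the z_c terms cancel.
Column 1: 2.59×2.49 + x×2.72 + 13.5×2.87 + (z_c − 16.09 − x)×3.22
Column 2: 2.15×0 + 13.3×2.81 + 8.6×2.93 + (z_c − 2.15 − 21.9)×3.22
The z_c×3.22 term appears on both sides and cancels. Collect the known terms of each column as K = Σ(ρt)_known − 3.22 × (depth of known layers): K_1 = 45.1941 − 3.22×16.09 = −6.6157; K_2 = 62.571 − 3.22×(2.15 + 21.9) = −14.87.
Balance: K_1 − x×(3.22 − 2.72) = K_2, so x = (K_1 − K_2)/(3.22 − 2.72) = 8.2543/0.5 = 16.5 km.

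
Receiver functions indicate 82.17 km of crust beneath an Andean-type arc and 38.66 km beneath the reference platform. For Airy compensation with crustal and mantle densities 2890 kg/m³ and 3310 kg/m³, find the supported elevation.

5.52 km

Excess crust Δ = 82.17 km − 38.66 km = 43.51 km, split between elevation h and root r with h + r = Δ.
Airy balance ρ_c h = (ρ_m − ρ_c) r gives r = h ρ_c/(ρ_m − ρ_c), so h (1 + ρ_c/(ρ_m − ρ_c)) = Δ, i.e. h = Δ (ρ_m − ρ_c)/ρ_m.
h = 43.51 km × 420/3310 = 5.52 km.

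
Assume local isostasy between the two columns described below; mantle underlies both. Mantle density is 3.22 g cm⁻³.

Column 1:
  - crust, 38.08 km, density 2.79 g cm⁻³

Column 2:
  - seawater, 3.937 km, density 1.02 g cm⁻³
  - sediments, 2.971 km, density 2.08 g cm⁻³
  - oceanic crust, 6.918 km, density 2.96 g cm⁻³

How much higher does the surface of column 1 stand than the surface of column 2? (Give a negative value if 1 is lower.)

0.785 km

For any compensation level in the mantle, the mantle terms cancel and isostasy reduces to e = (Σt_1 − Σt_2) − (Σ(ρt)_1 − Σ(ρt)_2) / ρ_m.
Σt_1 = 38.08 km; Σt_2 = 13.826 km; Σ(ρt)_1 = 106.2432; Σ(ρt)_2 = 30.6727 (in km·g cm⁻³).
e = (38.08 − 13.826) − (106.2432 − 30.6727) / 3.22 = 0.785 km.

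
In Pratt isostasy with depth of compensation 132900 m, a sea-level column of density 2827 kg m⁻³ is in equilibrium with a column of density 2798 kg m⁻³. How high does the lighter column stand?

ρ_ref D = ρ (D + h) → h = D (ρ_ref − ρ)/ρ.
h = 132900 m × (2827 − 2798)/2798 = 1380 m.

1380 m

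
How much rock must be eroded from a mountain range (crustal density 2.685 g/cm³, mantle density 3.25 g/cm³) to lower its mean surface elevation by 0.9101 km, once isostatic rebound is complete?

Net drop Δ = e − u = e − e ρ_c/ρ_m = e (ρ_m − ρ_c)/ρ_m.
e = Δ ρ_m/(ρ_m − ρ_c) = 0.9101 km × 3.25/0.565 = 5.24 km.

5.24 km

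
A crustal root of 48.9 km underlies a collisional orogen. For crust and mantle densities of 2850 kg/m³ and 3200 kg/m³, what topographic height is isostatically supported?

For local isostatic compensation: ρ_c h = (ρ_m − ρ_c) r.
h = r (ρ_m − ρ_c) / ρ_c = 48.9 km × (3200 − 2850) / 2850 = 6.01 km.

6.01 km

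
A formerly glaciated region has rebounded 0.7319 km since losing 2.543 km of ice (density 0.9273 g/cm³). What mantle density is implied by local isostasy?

3.22 g/cm³

ρ_m = ρ_ice t / u = 0.9273 × 2.543 km/0.7319 km = 3.22 g/cm³.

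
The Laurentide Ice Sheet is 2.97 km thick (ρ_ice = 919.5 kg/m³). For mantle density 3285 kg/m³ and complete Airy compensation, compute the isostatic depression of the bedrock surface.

Balancing pressure at the compensation depth: the ice load ρ_ice t is balanced by mantle displaced below, ρ_m s.
s = t ρ_ice / ρ_m = 2.97 km × 919.5/3285 = 0.831 km.

0.831 km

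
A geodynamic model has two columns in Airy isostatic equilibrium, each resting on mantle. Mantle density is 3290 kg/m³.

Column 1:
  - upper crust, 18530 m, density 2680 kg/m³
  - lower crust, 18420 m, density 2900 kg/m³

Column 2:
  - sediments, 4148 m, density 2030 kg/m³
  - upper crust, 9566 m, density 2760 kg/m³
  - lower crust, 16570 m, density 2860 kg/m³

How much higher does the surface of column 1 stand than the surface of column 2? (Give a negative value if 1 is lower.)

324 m

For any compensation level in the mantle, the mantle terms cancel and isostasy reduces to e = (Σt_1 − Σt_2) − (Σ(ρt)_1 − Σ(ρt)_2) / ρ_m.
Σt_1 = 36950 m; Σt_2 = 30284 m; Σ(ρt)_1 = 103078400; Σ(ρt)_2 = 82212800 (in m·kg/m³).
e = (36950 − 30284) − (103078400 − 82212800) / 3290 = 324 m.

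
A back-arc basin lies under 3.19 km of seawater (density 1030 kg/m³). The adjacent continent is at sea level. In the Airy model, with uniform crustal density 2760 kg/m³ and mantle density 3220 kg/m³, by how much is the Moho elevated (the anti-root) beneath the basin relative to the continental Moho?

12 km

By Archimedes' principle applied to the lithosphere: replacing crust with seawater at the top is compensated by replacing crust with mantle at the base: d (ρ_c − ρ_w) = a (ρ_m − ρ_c).
a = d (ρ_c − ρ_w)/(ρ_m − ρ_c) = 3.19 km × 1730/460 = 12 km.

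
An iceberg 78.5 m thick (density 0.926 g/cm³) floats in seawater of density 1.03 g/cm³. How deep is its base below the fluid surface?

Draft d = t ρ_obj/ρ_fluid = 78.5 m × 0.926/1.03 = 70.6 m.

70.6 m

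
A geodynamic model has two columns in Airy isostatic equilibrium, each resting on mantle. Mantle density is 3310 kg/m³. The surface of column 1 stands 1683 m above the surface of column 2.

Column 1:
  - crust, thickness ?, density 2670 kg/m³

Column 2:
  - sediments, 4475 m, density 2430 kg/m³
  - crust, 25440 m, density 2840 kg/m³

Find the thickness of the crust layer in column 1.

33500 m

Take the compensation level at the base of the deeper column (depth z_c below the surface of column 1) and equate Σ ρ_i t_i down to z_c; mantle fills any gap and the z_c terms cancel.
Column 1: x×2670 + (z_c − 0 − x)×3310
Column 2: 1683×0 + 4475×2430 + 25440×2840 + (z_c − 1683 − 29915)×3310
The z_c×3310 term appears on both sides and cancels. Collect the known terms of each column as K = Σ(ρt)_known − 3310 × (depth of known layers): K_1 = 0 − 3310×0 = 0; K_2 = 83123850 − 3310×(1683 + 29915) = −21465530.
Balance: K_1 − x×(3310 − 2670) = K_2, so x = (K_1 − K_2)/(3310 − 2670) = 21465500/640 = 33500 m.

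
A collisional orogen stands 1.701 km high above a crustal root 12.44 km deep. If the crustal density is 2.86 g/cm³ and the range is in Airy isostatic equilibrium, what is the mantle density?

3.25 g/cm³

Airy balance: ρ_c h = (ρ_m − ρ_c) r → ρ_m = ρ_c (1 + h/r).
ρ_m = 2.86 × (1 + 1.701 km/12.44 km) = 3.25 g/cm³.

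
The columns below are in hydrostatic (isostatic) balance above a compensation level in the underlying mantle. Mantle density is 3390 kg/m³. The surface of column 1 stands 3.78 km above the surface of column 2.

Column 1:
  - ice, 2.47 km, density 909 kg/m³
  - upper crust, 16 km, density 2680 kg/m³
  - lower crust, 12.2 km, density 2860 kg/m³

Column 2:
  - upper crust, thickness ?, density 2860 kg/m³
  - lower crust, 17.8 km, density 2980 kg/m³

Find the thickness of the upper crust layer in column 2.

Take the compensation level at the base of the deeper column (depth z_c below the surface of column 1) and equate Σ ρ_i t_i down to z_c; mantle fills any gap and the z_c terms cancel.
Column 1: 2.47×909 + 16×2680 + 12.2×2860 + (z_c − 30.67)×3390
Column 2: 3.78×0 + x×2860 + 17.8×2980 + (z_c − 3.78 − 17.8 − x)×3390
The z_c×3390 term appears on both sides and cancels. Collect the known terms of each column as K = Σ(ρt)_known − 3390 × (depth of known layers): K_1 = 80017.23 − 3390×30.67 = −23954.07; K_2 = 53044 − 3390×(3.78 + 17.8) = −20112.2.
Balance: K_1 = K_2 − x×(3390 − 2860), so x = (K_2 − K_1)/(3390 − 2860) = 3841.87/530 = 7.25 km.

7.25 km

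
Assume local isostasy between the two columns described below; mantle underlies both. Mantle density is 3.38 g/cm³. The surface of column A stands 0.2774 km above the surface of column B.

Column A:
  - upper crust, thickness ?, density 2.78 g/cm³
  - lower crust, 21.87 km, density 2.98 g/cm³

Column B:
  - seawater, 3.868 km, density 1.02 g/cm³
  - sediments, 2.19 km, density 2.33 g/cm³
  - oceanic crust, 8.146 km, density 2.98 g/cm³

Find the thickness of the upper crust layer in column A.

11.5 km

Take the compensation level at the base of the deeper column (depth z_c below the surface of column A) and equate Σ ρ_i t_i down to z_c; mantle fills any gap and the z_c terms cancel.
Column A: x×2.78 + 21.87×2.98 + (z_c − 21.87 − x)×3.38
Column B: 0.2774×0 + 3.868×1.02 + 2.19×2.33 + 8.146×2.98 + (z_c − 0.2774 − 14.204)×3.38
The z_c×3.38 term appears on both sides and cancels. Collect the known terms of each column as K = Σ(ρt)_known − 3.38 × (depth of known layers): K_A = 65.1726 − 3.38×21.87 = −8.748; K_B = 33.32314 − 3.38×(0.2774 + 14.204) = −15.623992.
Balance: K_A − x×(3.38 − 2.78) = K_B, so x = (K_A − K_B)/(3.38 − 2.78) = 6.87599/0.6 = 11.5 km.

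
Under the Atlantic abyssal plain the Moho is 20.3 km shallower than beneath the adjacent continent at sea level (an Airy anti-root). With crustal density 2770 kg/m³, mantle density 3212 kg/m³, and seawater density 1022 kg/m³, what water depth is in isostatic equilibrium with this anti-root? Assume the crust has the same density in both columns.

5.13 km

Replacing a thickness d of crust by seawater at the top must be balanced by replacing crust with mantle at the base: d (ρ_c − ρ_w) = a (ρ_m − ρ_c).
d = a (ρ_m − ρ_c)/(ρ_c − ρ_w) = 20.3 km × 442/1748 = 5.13 km.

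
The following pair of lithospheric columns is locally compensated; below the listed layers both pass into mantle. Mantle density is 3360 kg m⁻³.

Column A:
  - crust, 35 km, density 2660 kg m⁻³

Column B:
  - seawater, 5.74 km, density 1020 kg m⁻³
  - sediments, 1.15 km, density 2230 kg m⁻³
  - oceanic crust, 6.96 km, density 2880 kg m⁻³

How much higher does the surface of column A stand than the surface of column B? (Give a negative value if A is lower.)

For any compensation level in the mantle, the mantle terms cancel and isostasy reduces to e = (Σt_A − Σt_B) − (Σ(ρt)_A − Σ(ρt)_B) / ρ_m.
Σt_A = 35 km; Σt_B = 13.85 km; Σ(ρt)_A = 93100; Σ(ρt)_B = 28464.1 (in km·kg m⁻³).
e = (35 − 13.85) − (93100 − 28464.1) / 3360 = 1.91 km.

1.91 km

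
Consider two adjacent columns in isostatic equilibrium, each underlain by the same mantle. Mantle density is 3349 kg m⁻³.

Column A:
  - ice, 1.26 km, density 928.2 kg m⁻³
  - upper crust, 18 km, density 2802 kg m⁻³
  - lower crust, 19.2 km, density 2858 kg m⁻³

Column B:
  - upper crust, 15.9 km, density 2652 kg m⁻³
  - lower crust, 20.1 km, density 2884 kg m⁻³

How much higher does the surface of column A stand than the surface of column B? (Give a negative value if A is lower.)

For any compensation level in the mantle, the mantle terms cancel and isostasy reduces to e = (Σt_A − Σt_B) − (Σ(ρt)_A − Σ(ρt)_B) / ρ_m.
Σt_A = 38.46 km; Σt_B = 36 km; Σ(ρt)_A = 106479.132; Σ(ρt)_B = 100135.2 (in km·kg m⁻³).
e = (38.46 − 36) − (106479.132 − 100135.2) / 3349 = 0.566 km.

0.566 km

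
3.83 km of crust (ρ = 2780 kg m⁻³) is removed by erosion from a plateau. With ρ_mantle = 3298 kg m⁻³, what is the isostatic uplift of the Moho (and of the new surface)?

Unloading: uplift u = e ρ_c/ρ_m = 3.83 km × 2780/3298 = 3.23 km.

3.23 km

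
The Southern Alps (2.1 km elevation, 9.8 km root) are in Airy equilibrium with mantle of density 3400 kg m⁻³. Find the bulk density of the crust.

2800 kg m⁻³

ρ_c h = (ρ_m − ρ_c) r → ρ_c (h + r) = ρ_m r → ρ_c = ρ_m r / (h + r).
ρ_c = 3400 × 9.8 km / (2.1 km + 9.8 km) = 2800 kg m⁻³.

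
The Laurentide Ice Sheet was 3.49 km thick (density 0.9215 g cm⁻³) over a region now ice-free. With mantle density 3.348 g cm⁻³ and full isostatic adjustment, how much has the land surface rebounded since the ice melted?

0.961 km

Removing the load lets mantle flow back in; uplift u satisfies ρ_ice t = ρ_m u.
u = t ρ_ice/ρ_m = 3.49 km × 0.9215/3.348 = 0.961 km.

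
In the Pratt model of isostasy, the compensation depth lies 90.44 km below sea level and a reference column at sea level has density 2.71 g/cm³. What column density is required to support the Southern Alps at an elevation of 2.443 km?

Pratt balance: ρ_ref D = ρ (D + h).
ρ = ρ_ref D/(D + h) = 2.71 × 90.44 km/(90.44 km + 2.443 km) = 2.64 g/cm³.

2.64 g/cm³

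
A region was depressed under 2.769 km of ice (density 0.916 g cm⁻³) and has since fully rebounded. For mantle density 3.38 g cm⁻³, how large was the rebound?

0.75 km

Removing the load lets mantle flow back in; uplift u satisfies ρ_ice t = ρ_m u.
u = t ρ_ice/ρ_m = 2.769 km × 0.916/3.38 = 0.75 km.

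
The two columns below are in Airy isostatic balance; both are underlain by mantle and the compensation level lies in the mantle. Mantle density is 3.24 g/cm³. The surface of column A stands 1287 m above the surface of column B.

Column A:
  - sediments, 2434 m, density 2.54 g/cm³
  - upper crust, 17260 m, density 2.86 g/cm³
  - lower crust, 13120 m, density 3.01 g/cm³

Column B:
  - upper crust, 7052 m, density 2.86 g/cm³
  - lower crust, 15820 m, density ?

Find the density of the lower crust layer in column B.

2.96 g/cm³

Take the compensation level at the base of the deeper column (depth z_c below the surface of column A) and equate Σ ρ_i t_i down to z_c; mantle fills any gap and the z_c terms cancel.
Column A: 2434×2.54 + 17260×2.86 + 13120×3.01 + (z_c − 32814)×3.24
Column B: 1287×0 + 7052×2.86 + 15820×ρ + (z_c − 1287 − 22872)×3.24
The z_c×3.24 term appears on both sides and cancels. Collect the known terms of each column as K = Σ(ρt)_known − 3.24 × (depth of known layers): K_A = 95037.16 − 3.24×32814 = −11280.2; K_B = 20168.72 − 3.24×(1287 + 22872) = −58106.44.
Balance: K_A = K_B + 15820×ρ, so ρ = (K_A − K_B)/15820 = 46826.2/15820 = 2.96 g/cm³.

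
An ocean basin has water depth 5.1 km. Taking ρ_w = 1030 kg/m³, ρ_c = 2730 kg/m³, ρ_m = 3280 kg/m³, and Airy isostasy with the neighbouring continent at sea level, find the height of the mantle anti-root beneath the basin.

For local isostatic compensation: replacing crust with seawater at the top is compensated by replacing crust with mantle at the base: d (ρ_c − ρ_w) = a (ρ_m − ρ_c).
a = d (ρ_c − ρ_w)/(ρ_m − ρ_c) = 5.1 km × 1700/550 = 15.8 km.

15.8 km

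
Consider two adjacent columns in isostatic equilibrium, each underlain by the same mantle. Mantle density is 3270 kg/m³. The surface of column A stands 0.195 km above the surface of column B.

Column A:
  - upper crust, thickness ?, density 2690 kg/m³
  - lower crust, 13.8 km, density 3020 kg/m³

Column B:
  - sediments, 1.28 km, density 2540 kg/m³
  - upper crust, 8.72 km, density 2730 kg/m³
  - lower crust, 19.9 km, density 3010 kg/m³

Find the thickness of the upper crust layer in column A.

Take the compensation level at the base of the deeper column (depth z_c below the surface of column A) and equate Σ ρ_i t_i down to z_c; mantle fills any gap and the z_c terms cancel.
Column A: x×2690 + 13.8×3020 + (z_c − 13.8 − x)×3270
Column B: 0.195×0 + 1.28×2540 + 8.72×2730 + 19.9×3010 + (z_c − 0.195 − 29.9)×3270
The z_c×3270 term appears on both sides and cancels. Collect the known terms of each column as K = Σ(ρt)_known − 3270 × (depth of known layers): K_A = 41676 − 3270×13.8 = −3450; K_B = 86955.8 − 3270×(0.195 + 29.9) = −11454.85.
Balance: K_A − x×(3270 − 2690) = K_B, so x = (K_A − K_B)/(3270 − 2690) = 8004.85/580 = 13.8 km.

13.8 km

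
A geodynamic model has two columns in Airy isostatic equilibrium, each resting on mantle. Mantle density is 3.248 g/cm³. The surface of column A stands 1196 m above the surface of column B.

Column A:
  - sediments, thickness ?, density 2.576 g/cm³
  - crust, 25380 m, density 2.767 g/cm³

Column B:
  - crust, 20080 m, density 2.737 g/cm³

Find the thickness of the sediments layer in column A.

2880 m

Take the compensation level at the base of the deeper column (depth z_c below the surface of column A) and equate Σ ρ_i t_i down to z_c; mantle fills any gap and the z_c terms cancel.
Column A: x×2.576 + 25380×2.767 + (z_c − 25380 − x)×3.248
Column B: 1196×0 + 20080×2.737 + (z_c − 1196 − 20080)×3.248
The z_c×3.248 term appears on both sides and cancels. Collect the known terms of each column as K = Σ(ρt)_known − 3.248 × (depth of known layers): K_A = 70226.46 − 3.248×25380 = −12207.78; K_B = 54958.96 − 3.248×(1196 + 20080) = −14145.488.
Balance: K_A − x×(3.248 − 2.576) = K_B, so x = (K_A − K_B)/(3.248 − 2.576) = 1937.71/0.672 = 2880 m.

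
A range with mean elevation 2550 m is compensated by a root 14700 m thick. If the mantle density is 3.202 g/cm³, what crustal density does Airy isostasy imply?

2.73 g/cm³

ρ_c h = (ρ_m − ρ_c) r → ρ_c (h + r) = ρ_m r → ρ_c = ρ_m r / (h + r).
ρ_c = 3.202 × 14700 m / (2550 m + 14700 m) = 2.73 g/cm³.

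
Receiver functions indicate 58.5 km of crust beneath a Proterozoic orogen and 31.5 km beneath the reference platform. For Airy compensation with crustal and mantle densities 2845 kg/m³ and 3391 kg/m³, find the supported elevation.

4.35 km

Excess crust Δ = 58.5 km − 31.5 km = 27 km, split between elevation h and root r with h + r = Δ.
Airy balance ρ_c h = (ρ_m − ρ_c) r gives r = h ρ_c/(ρ_m − ρ_c), so h (1 + ρ_c/(ρ_m − ρ_c)) = Δ, i.e. h = Δ (ρ_m − ρ_c)/ρ_m.
h = 27 km × 546/3391 = 4.35 km.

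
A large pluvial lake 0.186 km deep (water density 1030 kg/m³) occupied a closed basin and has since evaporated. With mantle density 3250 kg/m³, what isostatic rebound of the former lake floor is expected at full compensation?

u = d ρ_w/ρ_m = 0.186 km × 1030/3250 = 0.0589 km.

0.0589 km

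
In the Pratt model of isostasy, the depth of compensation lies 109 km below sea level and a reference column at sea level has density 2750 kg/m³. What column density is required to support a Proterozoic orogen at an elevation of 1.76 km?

Pratt balance: ρ_ref D = ρ (D + h).
ρ = ρ_ref D/(D + h) = 2750 × 109 km/(109 km + 1.76 km) = 2710 kg/m³.

2710 kg/m³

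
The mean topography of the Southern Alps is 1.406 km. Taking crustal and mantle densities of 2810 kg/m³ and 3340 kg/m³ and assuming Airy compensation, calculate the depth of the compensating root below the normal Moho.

7.45 km

For local isostatic compensation: the weight of the topography is balanced by the buoyancy of the root, ρ_c h = (ρ_m − ρ_c) r.
r = h · ρ_c / (ρ_m − ρ_c) = 1.406 km × 2810 / (3340 − 2810) = 7.45 km.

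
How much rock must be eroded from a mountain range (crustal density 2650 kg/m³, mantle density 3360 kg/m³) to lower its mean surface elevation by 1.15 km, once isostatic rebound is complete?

Net drop Δ = e − u = e − e ρ_c/ρ_m = e (ρ_m − ρ_c)/ρ_m.
e = Δ ρ_m/(ρ_m − ρ_c) = 1.15 km × 3360/710 = 5.44 km.

5.44 km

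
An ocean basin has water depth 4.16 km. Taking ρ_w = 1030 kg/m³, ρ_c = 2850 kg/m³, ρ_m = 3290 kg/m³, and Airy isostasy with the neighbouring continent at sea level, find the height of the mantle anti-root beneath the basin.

17.2 km

Equating mass per unit area of the two columns: replacing crust with seawater at the top is compensated by replacing crust with mantle at the base: d (ρ_c − ρ_w) = a (ρ_m − ρ_c).
a = d (ρ_c − ρ_w)/(ρ_m − ρ_c) = 4.16 km × 1820/440 = 17.2 km.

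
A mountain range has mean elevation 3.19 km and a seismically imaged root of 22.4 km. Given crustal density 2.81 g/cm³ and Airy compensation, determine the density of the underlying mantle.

Airy balance: ρ_c h = (ρ_m − ρ_c) r → ρ_m = ρ_c (1 + h/r).
ρ_m = 2.81 × (1 + 3.19 km/22.4 km) = 3.21 g/cm³.

3.21 g/cm³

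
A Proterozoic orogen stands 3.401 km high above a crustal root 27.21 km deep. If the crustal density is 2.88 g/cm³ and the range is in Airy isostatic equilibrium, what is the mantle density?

Airy balance: ρ_c h = (ρ_m − ρ_c) r → ρ_m = ρ_c (1 + h/r).
ρ_m = 2.88 × (1 + 3.401 km/27.21 km) = 3.24 g/cm³.

3.24 g/cm³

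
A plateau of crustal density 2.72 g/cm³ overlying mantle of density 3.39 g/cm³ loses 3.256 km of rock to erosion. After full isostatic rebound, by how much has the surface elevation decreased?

0.644 km

Rebound u = e ρ_c/ρ_m = 3.256 km × 2.72/3.39 = 2.612 km.
Net surface drop = e − u = 3.256 km − 2.612 km = e (ρ_m − ρ_c)/ρ_m = 0.644 km.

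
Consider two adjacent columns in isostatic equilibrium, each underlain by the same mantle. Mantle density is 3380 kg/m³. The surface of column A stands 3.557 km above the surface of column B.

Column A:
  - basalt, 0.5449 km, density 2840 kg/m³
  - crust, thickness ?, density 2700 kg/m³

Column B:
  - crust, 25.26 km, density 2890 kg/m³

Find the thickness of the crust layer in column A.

35.4 km

Take the compensation level at the base of the deeper column (depth z_c below the surface of column A) and equate Σ ρ_i t_i down to z_c; mantle fills any gap and the z_c terms cancel.
Column A: 0.5449×2840 + x×2700 + (z_c − 0.5449 − x)×3380
Column B: 3.557×0 + 25.26×2890 + (z_c − 3.557 − 25.26)×3380
The z_c×3380 term appears on both sides and cancels. Collect the known terms of each column as K = Σ(ρt)_known − 3380 × (depth of known layers): K_A = 1547.516 − 3380×0.5449 = −294.246; K_B = 73001.4 − 3380×(3.557 + 25.26) = −24400.06.
Balance: K_A − x×(3380 − 2700) = K_B, so x = (K_A − K_B)/(3380 − 2700) = 24105.8/680 = 35.4 km.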